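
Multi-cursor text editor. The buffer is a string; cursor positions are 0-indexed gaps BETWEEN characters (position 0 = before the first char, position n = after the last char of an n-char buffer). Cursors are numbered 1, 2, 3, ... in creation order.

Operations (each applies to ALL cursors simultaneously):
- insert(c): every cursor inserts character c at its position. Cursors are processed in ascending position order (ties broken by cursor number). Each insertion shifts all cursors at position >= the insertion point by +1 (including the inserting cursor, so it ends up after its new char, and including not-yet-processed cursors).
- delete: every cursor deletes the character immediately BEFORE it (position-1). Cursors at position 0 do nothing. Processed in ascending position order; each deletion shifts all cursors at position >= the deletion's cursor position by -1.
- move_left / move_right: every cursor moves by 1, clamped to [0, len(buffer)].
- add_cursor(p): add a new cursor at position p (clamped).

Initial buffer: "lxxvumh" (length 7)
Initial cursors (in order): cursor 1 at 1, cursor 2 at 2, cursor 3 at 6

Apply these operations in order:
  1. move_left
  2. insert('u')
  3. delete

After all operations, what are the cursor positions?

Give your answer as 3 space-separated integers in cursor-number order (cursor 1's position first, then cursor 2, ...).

Answer: 0 1 5

Derivation:
After op 1 (move_left): buffer="lxxvumh" (len 7), cursors c1@0 c2@1 c3@5, authorship .......
After op 2 (insert('u')): buffer="uluxxvuumh" (len 10), cursors c1@1 c2@3 c3@8, authorship 1.2....3..
After op 3 (delete): buffer="lxxvumh" (len 7), cursors c1@0 c2@1 c3@5, authorship .......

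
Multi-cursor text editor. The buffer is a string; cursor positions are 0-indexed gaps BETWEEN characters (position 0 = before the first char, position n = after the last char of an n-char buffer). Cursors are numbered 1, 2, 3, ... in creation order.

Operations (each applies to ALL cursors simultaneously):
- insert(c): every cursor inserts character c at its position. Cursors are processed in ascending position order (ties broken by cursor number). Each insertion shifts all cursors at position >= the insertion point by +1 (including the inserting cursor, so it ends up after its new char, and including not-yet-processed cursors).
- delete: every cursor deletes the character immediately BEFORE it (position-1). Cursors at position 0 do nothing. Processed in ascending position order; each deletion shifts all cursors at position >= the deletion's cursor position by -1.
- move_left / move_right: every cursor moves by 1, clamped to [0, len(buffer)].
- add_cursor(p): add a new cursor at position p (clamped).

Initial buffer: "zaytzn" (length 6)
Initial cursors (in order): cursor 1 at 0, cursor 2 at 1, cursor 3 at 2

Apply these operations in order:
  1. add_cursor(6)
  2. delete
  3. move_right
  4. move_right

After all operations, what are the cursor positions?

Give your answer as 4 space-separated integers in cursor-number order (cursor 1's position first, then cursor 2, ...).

Answer: 2 2 2 3

Derivation:
After op 1 (add_cursor(6)): buffer="zaytzn" (len 6), cursors c1@0 c2@1 c3@2 c4@6, authorship ......
After op 2 (delete): buffer="ytz" (len 3), cursors c1@0 c2@0 c3@0 c4@3, authorship ...
After op 3 (move_right): buffer="ytz" (len 3), cursors c1@1 c2@1 c3@1 c4@3, authorship ...
After op 4 (move_right): buffer="ytz" (len 3), cursors c1@2 c2@2 c3@2 c4@3, authorship ...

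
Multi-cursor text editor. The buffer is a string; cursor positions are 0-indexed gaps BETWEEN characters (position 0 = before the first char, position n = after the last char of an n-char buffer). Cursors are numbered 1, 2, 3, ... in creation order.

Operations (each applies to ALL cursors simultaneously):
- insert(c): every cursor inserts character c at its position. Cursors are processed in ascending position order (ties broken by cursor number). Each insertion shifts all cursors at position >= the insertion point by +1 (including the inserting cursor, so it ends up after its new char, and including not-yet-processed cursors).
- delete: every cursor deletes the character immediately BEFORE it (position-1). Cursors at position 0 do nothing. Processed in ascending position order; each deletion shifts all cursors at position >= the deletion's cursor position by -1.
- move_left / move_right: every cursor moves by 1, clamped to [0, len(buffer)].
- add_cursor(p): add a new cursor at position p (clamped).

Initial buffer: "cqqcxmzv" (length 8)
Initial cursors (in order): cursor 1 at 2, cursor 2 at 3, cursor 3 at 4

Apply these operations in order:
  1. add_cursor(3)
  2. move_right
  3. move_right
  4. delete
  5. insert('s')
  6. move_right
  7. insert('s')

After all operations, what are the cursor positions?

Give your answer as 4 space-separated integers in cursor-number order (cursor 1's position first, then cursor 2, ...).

Answer: 11 11 11 11

Derivation:
After op 1 (add_cursor(3)): buffer="cqqcxmzv" (len 8), cursors c1@2 c2@3 c4@3 c3@4, authorship ........
After op 2 (move_right): buffer="cqqcxmzv" (len 8), cursors c1@3 c2@4 c4@4 c3@5, authorship ........
After op 3 (move_right): buffer="cqqcxmzv" (len 8), cursors c1@4 c2@5 c4@5 c3@6, authorship ........
After op 4 (delete): buffer="cqzv" (len 4), cursors c1@2 c2@2 c3@2 c4@2, authorship ....
After op 5 (insert('s')): buffer="cqsssszv" (len 8), cursors c1@6 c2@6 c3@6 c4@6, authorship ..1234..
After op 6 (move_right): buffer="cqsssszv" (len 8), cursors c1@7 c2@7 c3@7 c4@7, authorship ..1234..
After op 7 (insert('s')): buffer="cqsssszssssv" (len 12), cursors c1@11 c2@11 c3@11 c4@11, authorship ..1234.1234.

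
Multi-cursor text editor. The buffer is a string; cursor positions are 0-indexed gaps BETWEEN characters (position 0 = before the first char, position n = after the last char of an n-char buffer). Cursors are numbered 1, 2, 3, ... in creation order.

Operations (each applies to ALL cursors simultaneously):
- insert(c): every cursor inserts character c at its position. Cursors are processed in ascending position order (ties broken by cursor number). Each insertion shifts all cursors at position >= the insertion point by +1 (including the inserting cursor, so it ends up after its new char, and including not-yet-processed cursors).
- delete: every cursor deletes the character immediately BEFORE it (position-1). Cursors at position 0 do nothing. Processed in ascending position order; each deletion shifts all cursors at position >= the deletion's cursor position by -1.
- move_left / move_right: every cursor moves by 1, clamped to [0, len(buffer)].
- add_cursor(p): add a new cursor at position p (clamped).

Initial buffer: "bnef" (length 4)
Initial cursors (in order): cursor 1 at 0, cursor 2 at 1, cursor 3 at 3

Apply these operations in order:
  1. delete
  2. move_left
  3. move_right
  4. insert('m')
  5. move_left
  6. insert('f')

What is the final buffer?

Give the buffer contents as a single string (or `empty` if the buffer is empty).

After op 1 (delete): buffer="nf" (len 2), cursors c1@0 c2@0 c3@1, authorship ..
After op 2 (move_left): buffer="nf" (len 2), cursors c1@0 c2@0 c3@0, authorship ..
After op 3 (move_right): buffer="nf" (len 2), cursors c1@1 c2@1 c3@1, authorship ..
After op 4 (insert('m')): buffer="nmmmf" (len 5), cursors c1@4 c2@4 c3@4, authorship .123.
After op 5 (move_left): buffer="nmmmf" (len 5), cursors c1@3 c2@3 c3@3, authorship .123.
After op 6 (insert('f')): buffer="nmmfffmf" (len 8), cursors c1@6 c2@6 c3@6, authorship .121233.

Answer: nmmfffmf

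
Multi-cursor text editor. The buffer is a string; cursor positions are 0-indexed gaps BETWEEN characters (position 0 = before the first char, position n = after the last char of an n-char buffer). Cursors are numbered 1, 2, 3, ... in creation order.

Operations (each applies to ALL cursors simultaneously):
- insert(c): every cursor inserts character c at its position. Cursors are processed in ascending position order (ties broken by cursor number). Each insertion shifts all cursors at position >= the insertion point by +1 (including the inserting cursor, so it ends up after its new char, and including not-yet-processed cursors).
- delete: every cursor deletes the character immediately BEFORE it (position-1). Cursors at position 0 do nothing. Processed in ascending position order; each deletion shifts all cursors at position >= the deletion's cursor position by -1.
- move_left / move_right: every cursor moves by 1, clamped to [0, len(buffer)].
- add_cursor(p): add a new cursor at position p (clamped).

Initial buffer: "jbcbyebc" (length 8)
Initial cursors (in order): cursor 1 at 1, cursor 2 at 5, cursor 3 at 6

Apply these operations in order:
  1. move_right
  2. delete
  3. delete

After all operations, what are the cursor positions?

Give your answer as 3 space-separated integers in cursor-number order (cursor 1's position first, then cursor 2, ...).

Answer: 0 1 1

Derivation:
After op 1 (move_right): buffer="jbcbyebc" (len 8), cursors c1@2 c2@6 c3@7, authorship ........
After op 2 (delete): buffer="jcbyc" (len 5), cursors c1@1 c2@4 c3@4, authorship .....
After op 3 (delete): buffer="cc" (len 2), cursors c1@0 c2@1 c3@1, authorship ..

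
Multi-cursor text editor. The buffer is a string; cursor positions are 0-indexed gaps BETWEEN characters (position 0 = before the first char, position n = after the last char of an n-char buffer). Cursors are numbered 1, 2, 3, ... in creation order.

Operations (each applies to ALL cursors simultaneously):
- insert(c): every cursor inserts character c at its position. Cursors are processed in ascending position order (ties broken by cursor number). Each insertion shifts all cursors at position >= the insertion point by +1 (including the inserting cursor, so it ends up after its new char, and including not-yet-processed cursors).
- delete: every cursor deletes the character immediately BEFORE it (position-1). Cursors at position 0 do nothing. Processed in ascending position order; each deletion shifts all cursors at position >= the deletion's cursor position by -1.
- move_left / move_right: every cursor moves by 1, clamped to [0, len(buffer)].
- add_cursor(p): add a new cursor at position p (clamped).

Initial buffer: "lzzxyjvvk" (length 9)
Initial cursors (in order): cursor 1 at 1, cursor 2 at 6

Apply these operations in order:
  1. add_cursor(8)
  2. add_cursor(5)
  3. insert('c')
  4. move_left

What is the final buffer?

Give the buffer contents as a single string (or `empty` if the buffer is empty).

After op 1 (add_cursor(8)): buffer="lzzxyjvvk" (len 9), cursors c1@1 c2@6 c3@8, authorship .........
After op 2 (add_cursor(5)): buffer="lzzxyjvvk" (len 9), cursors c1@1 c4@5 c2@6 c3@8, authorship .........
After op 3 (insert('c')): buffer="lczzxycjcvvck" (len 13), cursors c1@2 c4@7 c2@9 c3@12, authorship .1....4.2..3.
After op 4 (move_left): buffer="lczzxycjcvvck" (len 13), cursors c1@1 c4@6 c2@8 c3@11, authorship .1....4.2..3.

Answer: lczzxycjcvvck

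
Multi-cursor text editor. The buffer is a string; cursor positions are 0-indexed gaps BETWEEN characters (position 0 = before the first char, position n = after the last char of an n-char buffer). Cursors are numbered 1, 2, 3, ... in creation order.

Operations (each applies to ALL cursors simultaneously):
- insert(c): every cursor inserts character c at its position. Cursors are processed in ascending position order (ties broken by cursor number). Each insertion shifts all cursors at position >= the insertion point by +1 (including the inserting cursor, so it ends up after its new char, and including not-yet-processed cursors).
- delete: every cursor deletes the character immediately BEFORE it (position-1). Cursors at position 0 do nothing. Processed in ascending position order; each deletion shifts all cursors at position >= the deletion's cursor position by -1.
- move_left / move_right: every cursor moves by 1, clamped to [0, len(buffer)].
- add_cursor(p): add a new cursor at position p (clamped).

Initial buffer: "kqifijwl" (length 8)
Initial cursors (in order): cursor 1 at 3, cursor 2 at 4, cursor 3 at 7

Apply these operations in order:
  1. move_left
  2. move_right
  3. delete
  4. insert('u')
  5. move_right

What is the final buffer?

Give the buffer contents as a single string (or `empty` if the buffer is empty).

Answer: kquuijul

Derivation:
After op 1 (move_left): buffer="kqifijwl" (len 8), cursors c1@2 c2@3 c3@6, authorship ........
After op 2 (move_right): buffer="kqifijwl" (len 8), cursors c1@3 c2@4 c3@7, authorship ........
After op 3 (delete): buffer="kqijl" (len 5), cursors c1@2 c2@2 c3@4, authorship .....
After op 4 (insert('u')): buffer="kquuijul" (len 8), cursors c1@4 c2@4 c3@7, authorship ..12..3.
After op 5 (move_right): buffer="kquuijul" (len 8), cursors c1@5 c2@5 c3@8, authorship ..12..3.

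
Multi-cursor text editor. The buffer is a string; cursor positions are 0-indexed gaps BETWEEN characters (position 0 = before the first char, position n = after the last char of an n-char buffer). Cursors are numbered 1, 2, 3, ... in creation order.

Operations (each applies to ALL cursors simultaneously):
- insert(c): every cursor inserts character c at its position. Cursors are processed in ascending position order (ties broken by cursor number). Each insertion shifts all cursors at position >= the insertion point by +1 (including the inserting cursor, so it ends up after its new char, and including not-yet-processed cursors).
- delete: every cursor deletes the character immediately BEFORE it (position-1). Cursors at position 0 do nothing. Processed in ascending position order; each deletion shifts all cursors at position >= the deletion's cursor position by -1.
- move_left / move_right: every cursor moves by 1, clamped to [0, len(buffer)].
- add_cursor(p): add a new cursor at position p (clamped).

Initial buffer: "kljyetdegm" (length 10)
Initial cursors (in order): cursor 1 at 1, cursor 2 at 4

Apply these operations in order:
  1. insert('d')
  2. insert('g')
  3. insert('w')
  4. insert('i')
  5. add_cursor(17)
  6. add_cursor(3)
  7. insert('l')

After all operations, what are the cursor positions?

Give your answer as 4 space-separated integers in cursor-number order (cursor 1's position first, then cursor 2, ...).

After op 1 (insert('d')): buffer="kdljydetdegm" (len 12), cursors c1@2 c2@6, authorship .1...2......
After op 2 (insert('g')): buffer="kdgljydgetdegm" (len 14), cursors c1@3 c2@8, authorship .11...22......
After op 3 (insert('w')): buffer="kdgwljydgwetdegm" (len 16), cursors c1@4 c2@10, authorship .111...222......
After op 4 (insert('i')): buffer="kdgwiljydgwietdegm" (len 18), cursors c1@5 c2@12, authorship .1111...2222......
After op 5 (add_cursor(17)): buffer="kdgwiljydgwietdegm" (len 18), cursors c1@5 c2@12 c3@17, authorship .1111...2222......
After op 6 (add_cursor(3)): buffer="kdgwiljydgwietdegm" (len 18), cursors c4@3 c1@5 c2@12 c3@17, authorship .1111...2222......
After op 7 (insert('l')): buffer="kdglwilljydgwiletdeglm" (len 22), cursors c4@4 c1@7 c2@15 c3@21, authorship .114111...22222.....3.

Answer: 7 15 21 4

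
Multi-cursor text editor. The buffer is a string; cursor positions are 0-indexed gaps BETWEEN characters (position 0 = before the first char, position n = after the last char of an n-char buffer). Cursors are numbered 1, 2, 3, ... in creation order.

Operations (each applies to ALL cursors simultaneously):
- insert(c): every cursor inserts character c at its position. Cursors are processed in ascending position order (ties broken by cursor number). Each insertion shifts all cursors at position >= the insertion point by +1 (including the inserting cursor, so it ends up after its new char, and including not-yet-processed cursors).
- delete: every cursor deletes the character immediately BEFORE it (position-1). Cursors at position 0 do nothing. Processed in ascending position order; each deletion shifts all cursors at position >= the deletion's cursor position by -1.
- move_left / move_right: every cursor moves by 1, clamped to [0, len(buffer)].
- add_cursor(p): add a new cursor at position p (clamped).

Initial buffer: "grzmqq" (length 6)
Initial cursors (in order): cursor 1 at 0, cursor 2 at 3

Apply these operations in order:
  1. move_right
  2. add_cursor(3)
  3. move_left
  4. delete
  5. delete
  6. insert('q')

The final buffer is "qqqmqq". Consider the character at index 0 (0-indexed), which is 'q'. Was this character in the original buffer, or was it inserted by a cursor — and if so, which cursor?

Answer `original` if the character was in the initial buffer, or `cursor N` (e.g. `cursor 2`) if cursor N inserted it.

Answer: cursor 1

Derivation:
After op 1 (move_right): buffer="grzmqq" (len 6), cursors c1@1 c2@4, authorship ......
After op 2 (add_cursor(3)): buffer="grzmqq" (len 6), cursors c1@1 c3@3 c2@4, authorship ......
After op 3 (move_left): buffer="grzmqq" (len 6), cursors c1@0 c3@2 c2@3, authorship ......
After op 4 (delete): buffer="gmqq" (len 4), cursors c1@0 c2@1 c3@1, authorship ....
After op 5 (delete): buffer="mqq" (len 3), cursors c1@0 c2@0 c3@0, authorship ...
After op 6 (insert('q')): buffer="qqqmqq" (len 6), cursors c1@3 c2@3 c3@3, authorship 123...
Authorship (.=original, N=cursor N): 1 2 3 . . .
Index 0: author = 1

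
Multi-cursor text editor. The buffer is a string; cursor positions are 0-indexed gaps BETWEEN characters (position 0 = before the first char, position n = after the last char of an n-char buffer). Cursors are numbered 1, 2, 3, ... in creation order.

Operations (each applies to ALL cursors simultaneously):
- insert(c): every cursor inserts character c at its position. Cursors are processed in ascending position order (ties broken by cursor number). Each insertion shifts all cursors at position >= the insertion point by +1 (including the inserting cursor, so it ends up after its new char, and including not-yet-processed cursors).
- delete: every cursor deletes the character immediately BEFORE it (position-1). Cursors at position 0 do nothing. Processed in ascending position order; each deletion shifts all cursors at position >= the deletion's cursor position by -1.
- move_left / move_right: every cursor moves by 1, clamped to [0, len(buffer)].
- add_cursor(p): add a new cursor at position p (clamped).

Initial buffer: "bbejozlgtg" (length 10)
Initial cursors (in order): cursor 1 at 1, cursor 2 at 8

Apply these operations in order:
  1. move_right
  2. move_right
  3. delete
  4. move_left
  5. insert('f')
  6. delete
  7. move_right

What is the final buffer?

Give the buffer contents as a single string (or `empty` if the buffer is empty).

Answer: bbjozlgt

Derivation:
After op 1 (move_right): buffer="bbejozlgtg" (len 10), cursors c1@2 c2@9, authorship ..........
After op 2 (move_right): buffer="bbejozlgtg" (len 10), cursors c1@3 c2@10, authorship ..........
After op 3 (delete): buffer="bbjozlgt" (len 8), cursors c1@2 c2@8, authorship ........
After op 4 (move_left): buffer="bbjozlgt" (len 8), cursors c1@1 c2@7, authorship ........
After op 5 (insert('f')): buffer="bfbjozlgft" (len 10), cursors c1@2 c2@9, authorship .1......2.
After op 6 (delete): buffer="bbjozlgt" (len 8), cursors c1@1 c2@7, authorship ........
After op 7 (move_right): buffer="bbjozlgt" (len 8), cursors c1@2 c2@8, authorship ........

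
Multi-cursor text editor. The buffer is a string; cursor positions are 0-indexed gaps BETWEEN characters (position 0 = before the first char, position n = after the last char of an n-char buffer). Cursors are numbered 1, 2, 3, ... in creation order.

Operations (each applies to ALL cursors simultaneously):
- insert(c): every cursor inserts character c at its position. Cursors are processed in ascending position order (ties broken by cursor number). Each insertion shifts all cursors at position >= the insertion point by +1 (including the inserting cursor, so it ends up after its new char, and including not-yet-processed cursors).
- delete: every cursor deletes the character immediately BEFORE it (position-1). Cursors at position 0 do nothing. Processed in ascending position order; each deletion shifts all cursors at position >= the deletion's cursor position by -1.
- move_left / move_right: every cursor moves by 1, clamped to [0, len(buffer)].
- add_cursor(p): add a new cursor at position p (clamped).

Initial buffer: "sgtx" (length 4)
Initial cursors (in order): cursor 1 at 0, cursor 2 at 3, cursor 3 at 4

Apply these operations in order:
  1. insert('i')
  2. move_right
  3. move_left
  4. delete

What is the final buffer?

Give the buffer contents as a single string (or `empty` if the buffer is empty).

After op 1 (insert('i')): buffer="isgtixi" (len 7), cursors c1@1 c2@5 c3@7, authorship 1...2.3
After op 2 (move_right): buffer="isgtixi" (len 7), cursors c1@2 c2@6 c3@7, authorship 1...2.3
After op 3 (move_left): buffer="isgtixi" (len 7), cursors c1@1 c2@5 c3@6, authorship 1...2.3
After op 4 (delete): buffer="sgti" (len 4), cursors c1@0 c2@3 c3@3, authorship ...3

Answer: sgti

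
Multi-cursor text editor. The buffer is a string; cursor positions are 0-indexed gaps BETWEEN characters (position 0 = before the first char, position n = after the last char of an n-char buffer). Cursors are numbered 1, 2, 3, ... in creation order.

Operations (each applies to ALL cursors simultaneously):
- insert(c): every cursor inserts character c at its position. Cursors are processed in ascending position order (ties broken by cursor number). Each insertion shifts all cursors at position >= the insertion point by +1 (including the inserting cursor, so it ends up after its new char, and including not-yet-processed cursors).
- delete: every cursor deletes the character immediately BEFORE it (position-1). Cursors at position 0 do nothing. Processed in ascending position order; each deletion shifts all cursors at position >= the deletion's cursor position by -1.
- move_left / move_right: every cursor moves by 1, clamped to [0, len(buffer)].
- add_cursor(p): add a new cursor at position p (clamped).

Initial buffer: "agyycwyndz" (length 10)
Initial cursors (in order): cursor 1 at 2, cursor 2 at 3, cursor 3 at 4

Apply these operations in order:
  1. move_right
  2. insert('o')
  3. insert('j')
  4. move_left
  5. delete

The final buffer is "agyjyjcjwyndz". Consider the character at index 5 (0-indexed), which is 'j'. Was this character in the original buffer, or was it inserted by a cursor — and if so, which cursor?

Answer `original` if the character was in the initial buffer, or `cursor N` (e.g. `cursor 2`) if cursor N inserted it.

After op 1 (move_right): buffer="agyycwyndz" (len 10), cursors c1@3 c2@4 c3@5, authorship ..........
After op 2 (insert('o')): buffer="agyoyocowyndz" (len 13), cursors c1@4 c2@6 c3@8, authorship ...1.2.3.....
After op 3 (insert('j')): buffer="agyojyojcojwyndz" (len 16), cursors c1@5 c2@8 c3@11, authorship ...11.22.33.....
After op 4 (move_left): buffer="agyojyojcojwyndz" (len 16), cursors c1@4 c2@7 c3@10, authorship ...11.22.33.....
After op 5 (delete): buffer="agyjyjcjwyndz" (len 13), cursors c1@3 c2@5 c3@7, authorship ...1.2.3.....
Authorship (.=original, N=cursor N): . . . 1 . 2 . 3 . . . . .
Index 5: author = 2

Answer: cursor 2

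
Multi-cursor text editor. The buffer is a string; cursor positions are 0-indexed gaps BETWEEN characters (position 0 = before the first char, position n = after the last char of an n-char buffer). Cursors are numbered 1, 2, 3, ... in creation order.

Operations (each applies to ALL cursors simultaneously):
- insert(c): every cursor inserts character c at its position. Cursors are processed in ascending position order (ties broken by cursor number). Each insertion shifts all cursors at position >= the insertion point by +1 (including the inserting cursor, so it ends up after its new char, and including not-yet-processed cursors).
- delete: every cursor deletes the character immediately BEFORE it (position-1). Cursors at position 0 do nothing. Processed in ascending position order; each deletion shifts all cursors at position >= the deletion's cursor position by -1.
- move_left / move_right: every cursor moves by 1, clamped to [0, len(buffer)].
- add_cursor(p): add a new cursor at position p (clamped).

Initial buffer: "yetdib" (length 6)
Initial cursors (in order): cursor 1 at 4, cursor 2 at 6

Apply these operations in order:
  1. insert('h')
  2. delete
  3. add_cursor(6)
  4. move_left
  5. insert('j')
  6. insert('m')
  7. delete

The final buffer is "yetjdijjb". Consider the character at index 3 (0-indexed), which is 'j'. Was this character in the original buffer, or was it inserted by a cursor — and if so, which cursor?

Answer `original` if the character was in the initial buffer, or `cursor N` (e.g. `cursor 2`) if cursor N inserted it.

Answer: cursor 1

Derivation:
After op 1 (insert('h')): buffer="yetdhibh" (len 8), cursors c1@5 c2@8, authorship ....1..2
After op 2 (delete): buffer="yetdib" (len 6), cursors c1@4 c2@6, authorship ......
After op 3 (add_cursor(6)): buffer="yetdib" (len 6), cursors c1@4 c2@6 c3@6, authorship ......
After op 4 (move_left): buffer="yetdib" (len 6), cursors c1@3 c2@5 c3@5, authorship ......
After op 5 (insert('j')): buffer="yetjdijjb" (len 9), cursors c1@4 c2@8 c3@8, authorship ...1..23.
After op 6 (insert('m')): buffer="yetjmdijjmmb" (len 12), cursors c1@5 c2@11 c3@11, authorship ...11..2323.
After op 7 (delete): buffer="yetjdijjb" (len 9), cursors c1@4 c2@8 c3@8, authorship ...1..23.
Authorship (.=original, N=cursor N): . . . 1 . . 2 3 .
Index 3: author = 1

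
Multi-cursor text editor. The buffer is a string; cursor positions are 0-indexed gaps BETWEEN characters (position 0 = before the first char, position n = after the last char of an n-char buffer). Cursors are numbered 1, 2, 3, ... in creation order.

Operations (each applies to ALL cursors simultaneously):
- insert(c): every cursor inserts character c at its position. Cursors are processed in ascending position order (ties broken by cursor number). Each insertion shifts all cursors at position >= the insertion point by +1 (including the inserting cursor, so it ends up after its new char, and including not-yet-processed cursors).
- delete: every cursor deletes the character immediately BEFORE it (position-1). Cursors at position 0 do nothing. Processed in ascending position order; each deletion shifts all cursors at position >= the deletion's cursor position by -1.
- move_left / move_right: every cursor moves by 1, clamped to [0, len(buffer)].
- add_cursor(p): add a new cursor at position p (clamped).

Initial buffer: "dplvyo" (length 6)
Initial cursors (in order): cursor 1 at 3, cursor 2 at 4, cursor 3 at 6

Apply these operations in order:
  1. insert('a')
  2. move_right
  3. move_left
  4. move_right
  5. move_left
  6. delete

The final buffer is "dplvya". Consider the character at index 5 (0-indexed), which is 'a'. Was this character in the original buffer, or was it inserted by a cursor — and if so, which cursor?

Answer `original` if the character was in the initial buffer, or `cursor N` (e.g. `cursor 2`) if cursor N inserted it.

After op 1 (insert('a')): buffer="dplavayoa" (len 9), cursors c1@4 c2@6 c3@9, authorship ...1.2..3
After op 2 (move_right): buffer="dplavayoa" (len 9), cursors c1@5 c2@7 c3@9, authorship ...1.2..3
After op 3 (move_left): buffer="dplavayoa" (len 9), cursors c1@4 c2@6 c3@8, authorship ...1.2..3
After op 4 (move_right): buffer="dplavayoa" (len 9), cursors c1@5 c2@7 c3@9, authorship ...1.2..3
After op 5 (move_left): buffer="dplavayoa" (len 9), cursors c1@4 c2@6 c3@8, authorship ...1.2..3
After op 6 (delete): buffer="dplvya" (len 6), cursors c1@3 c2@4 c3@5, authorship .....3
Authorship (.=original, N=cursor N): . . . . . 3
Index 5: author = 3

Answer: cursor 3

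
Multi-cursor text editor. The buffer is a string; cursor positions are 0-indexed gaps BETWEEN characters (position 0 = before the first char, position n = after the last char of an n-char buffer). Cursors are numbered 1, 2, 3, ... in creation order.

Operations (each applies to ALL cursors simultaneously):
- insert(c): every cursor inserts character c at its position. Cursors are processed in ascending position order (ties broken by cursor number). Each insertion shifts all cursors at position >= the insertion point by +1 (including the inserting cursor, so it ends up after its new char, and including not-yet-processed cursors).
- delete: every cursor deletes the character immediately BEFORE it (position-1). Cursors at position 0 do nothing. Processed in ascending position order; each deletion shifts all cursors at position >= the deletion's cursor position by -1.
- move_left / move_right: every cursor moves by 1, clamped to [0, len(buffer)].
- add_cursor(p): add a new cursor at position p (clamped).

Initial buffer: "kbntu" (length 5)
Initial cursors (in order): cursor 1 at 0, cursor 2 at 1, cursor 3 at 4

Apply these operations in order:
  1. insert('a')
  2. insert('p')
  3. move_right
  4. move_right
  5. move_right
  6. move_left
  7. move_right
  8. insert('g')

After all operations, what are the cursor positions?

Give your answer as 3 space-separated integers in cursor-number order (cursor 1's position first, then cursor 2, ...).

After op 1 (insert('a')): buffer="akabntau" (len 8), cursors c1@1 c2@3 c3@7, authorship 1.2...3.
After op 2 (insert('p')): buffer="apkapbntapu" (len 11), cursors c1@2 c2@5 c3@10, authorship 11.22...33.
After op 3 (move_right): buffer="apkapbntapu" (len 11), cursors c1@3 c2@6 c3@11, authorship 11.22...33.
After op 4 (move_right): buffer="apkapbntapu" (len 11), cursors c1@4 c2@7 c3@11, authorship 11.22...33.
After op 5 (move_right): buffer="apkapbntapu" (len 11), cursors c1@5 c2@8 c3@11, authorship 11.22...33.
After op 6 (move_left): buffer="apkapbntapu" (len 11), cursors c1@4 c2@7 c3@10, authorship 11.22...33.
After op 7 (move_right): buffer="apkapbntapu" (len 11), cursors c1@5 c2@8 c3@11, authorship 11.22...33.
After op 8 (insert('g')): buffer="apkapgbntgapug" (len 14), cursors c1@6 c2@10 c3@14, authorship 11.221...233.3

Answer: 6 10 14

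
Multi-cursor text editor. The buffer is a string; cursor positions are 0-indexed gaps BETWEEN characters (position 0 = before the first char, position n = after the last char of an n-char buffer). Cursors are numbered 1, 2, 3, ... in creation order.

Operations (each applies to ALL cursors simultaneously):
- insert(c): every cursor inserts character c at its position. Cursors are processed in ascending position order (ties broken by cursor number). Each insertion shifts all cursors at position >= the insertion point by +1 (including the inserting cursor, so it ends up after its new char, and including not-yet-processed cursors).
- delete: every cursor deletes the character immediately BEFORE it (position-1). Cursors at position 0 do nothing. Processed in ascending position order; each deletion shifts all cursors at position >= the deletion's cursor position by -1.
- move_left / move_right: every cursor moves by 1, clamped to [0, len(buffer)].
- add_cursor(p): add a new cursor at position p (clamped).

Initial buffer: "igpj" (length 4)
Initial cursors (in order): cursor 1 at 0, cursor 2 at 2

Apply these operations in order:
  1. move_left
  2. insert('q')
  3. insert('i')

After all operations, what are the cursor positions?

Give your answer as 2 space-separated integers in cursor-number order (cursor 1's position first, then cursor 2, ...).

After op 1 (move_left): buffer="igpj" (len 4), cursors c1@0 c2@1, authorship ....
After op 2 (insert('q')): buffer="qiqgpj" (len 6), cursors c1@1 c2@3, authorship 1.2...
After op 3 (insert('i')): buffer="qiiqigpj" (len 8), cursors c1@2 c2@5, authorship 11.22...

Answer: 2 5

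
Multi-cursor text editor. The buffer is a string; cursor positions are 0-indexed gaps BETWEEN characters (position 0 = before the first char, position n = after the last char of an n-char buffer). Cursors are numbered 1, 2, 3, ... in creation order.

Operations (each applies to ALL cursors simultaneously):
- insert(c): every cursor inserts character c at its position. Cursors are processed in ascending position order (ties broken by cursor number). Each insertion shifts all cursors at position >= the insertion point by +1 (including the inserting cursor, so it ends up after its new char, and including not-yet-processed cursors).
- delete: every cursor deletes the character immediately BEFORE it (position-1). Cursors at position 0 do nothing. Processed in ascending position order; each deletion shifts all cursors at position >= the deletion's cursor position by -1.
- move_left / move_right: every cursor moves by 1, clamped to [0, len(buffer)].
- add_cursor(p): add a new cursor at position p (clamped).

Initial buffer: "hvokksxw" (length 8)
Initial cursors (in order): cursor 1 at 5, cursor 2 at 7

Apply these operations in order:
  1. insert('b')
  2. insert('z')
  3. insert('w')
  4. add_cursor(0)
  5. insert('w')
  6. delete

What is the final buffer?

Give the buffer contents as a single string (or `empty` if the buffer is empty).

After op 1 (insert('b')): buffer="hvokkbsxbw" (len 10), cursors c1@6 c2@9, authorship .....1..2.
After op 2 (insert('z')): buffer="hvokkbzsxbzw" (len 12), cursors c1@7 c2@11, authorship .....11..22.
After op 3 (insert('w')): buffer="hvokkbzwsxbzww" (len 14), cursors c1@8 c2@13, authorship .....111..222.
After op 4 (add_cursor(0)): buffer="hvokkbzwsxbzww" (len 14), cursors c3@0 c1@8 c2@13, authorship .....111..222.
After op 5 (insert('w')): buffer="whvokkbzwwsxbzwww" (len 17), cursors c3@1 c1@10 c2@16, authorship 3.....1111..2222.
After op 6 (delete): buffer="hvokkbzwsxbzww" (len 14), cursors c3@0 c1@8 c2@13, authorship .....111..222.

Answer: hvokkbzwsxbzww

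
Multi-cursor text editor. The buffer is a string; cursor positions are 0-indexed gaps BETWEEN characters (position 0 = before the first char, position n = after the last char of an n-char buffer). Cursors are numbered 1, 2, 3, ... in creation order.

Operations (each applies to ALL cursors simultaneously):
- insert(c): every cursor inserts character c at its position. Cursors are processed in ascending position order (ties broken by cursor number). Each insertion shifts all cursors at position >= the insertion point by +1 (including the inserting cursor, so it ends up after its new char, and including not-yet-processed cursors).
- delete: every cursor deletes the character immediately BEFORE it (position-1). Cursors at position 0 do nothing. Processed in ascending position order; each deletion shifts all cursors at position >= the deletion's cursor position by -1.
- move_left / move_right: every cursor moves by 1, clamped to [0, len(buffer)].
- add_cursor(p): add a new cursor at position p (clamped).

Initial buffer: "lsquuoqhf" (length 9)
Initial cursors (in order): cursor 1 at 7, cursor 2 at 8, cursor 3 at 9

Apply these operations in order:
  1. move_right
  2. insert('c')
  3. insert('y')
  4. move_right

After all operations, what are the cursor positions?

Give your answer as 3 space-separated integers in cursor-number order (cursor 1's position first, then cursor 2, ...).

After op 1 (move_right): buffer="lsquuoqhf" (len 9), cursors c1@8 c2@9 c3@9, authorship .........
After op 2 (insert('c')): buffer="lsquuoqhcfcc" (len 12), cursors c1@9 c2@12 c3@12, authorship ........1.23
After op 3 (insert('y')): buffer="lsquuoqhcyfccyy" (len 15), cursors c1@10 c2@15 c3@15, authorship ........11.2323
After op 4 (move_right): buffer="lsquuoqhcyfccyy" (len 15), cursors c1@11 c2@15 c3@15, authorship ........11.2323

Answer: 11 15 15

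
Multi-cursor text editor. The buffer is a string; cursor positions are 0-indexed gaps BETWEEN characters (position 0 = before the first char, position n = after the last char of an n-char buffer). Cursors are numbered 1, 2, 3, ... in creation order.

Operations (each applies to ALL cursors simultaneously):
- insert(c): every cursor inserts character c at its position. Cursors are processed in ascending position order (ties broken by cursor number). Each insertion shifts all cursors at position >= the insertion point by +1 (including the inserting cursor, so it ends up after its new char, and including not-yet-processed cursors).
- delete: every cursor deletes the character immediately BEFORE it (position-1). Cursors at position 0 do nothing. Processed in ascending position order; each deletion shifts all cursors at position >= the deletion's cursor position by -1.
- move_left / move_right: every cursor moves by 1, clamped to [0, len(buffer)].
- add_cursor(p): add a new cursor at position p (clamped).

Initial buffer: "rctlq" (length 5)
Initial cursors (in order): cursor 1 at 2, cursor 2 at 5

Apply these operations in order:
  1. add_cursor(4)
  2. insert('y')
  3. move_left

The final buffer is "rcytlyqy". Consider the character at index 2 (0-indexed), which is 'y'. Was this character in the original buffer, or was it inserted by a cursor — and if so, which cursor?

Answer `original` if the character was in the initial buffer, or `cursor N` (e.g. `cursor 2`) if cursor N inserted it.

After op 1 (add_cursor(4)): buffer="rctlq" (len 5), cursors c1@2 c3@4 c2@5, authorship .....
After op 2 (insert('y')): buffer="rcytlyqy" (len 8), cursors c1@3 c3@6 c2@8, authorship ..1..3.2
After op 3 (move_left): buffer="rcytlyqy" (len 8), cursors c1@2 c3@5 c2@7, authorship ..1..3.2
Authorship (.=original, N=cursor N): . . 1 . . 3 . 2
Index 2: author = 1

Answer: cursor 1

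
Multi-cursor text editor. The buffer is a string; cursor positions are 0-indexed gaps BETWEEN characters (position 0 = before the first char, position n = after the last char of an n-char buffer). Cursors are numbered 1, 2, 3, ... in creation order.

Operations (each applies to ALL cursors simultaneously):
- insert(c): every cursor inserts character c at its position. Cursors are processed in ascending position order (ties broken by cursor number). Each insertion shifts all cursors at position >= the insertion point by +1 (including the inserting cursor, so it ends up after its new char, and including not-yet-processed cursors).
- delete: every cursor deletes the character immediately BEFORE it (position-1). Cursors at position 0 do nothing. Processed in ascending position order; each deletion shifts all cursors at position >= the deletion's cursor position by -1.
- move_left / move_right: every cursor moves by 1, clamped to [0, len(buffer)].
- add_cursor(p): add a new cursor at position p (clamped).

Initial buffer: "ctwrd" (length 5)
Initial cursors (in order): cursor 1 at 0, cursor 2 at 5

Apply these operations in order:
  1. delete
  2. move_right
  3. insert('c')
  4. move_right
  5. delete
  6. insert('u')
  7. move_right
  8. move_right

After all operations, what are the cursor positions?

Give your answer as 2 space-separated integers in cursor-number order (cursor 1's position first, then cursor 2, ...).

Answer: 5 6

Derivation:
After op 1 (delete): buffer="ctwr" (len 4), cursors c1@0 c2@4, authorship ....
After op 2 (move_right): buffer="ctwr" (len 4), cursors c1@1 c2@4, authorship ....
After op 3 (insert('c')): buffer="cctwrc" (len 6), cursors c1@2 c2@6, authorship .1...2
After op 4 (move_right): buffer="cctwrc" (len 6), cursors c1@3 c2@6, authorship .1...2
After op 5 (delete): buffer="ccwr" (len 4), cursors c1@2 c2@4, authorship .1..
After op 6 (insert('u')): buffer="ccuwru" (len 6), cursors c1@3 c2@6, authorship .11..2
After op 7 (move_right): buffer="ccuwru" (len 6), cursors c1@4 c2@6, authorship .11..2
After op 8 (move_right): buffer="ccuwru" (len 6), cursors c1@5 c2@6, authorship .11..2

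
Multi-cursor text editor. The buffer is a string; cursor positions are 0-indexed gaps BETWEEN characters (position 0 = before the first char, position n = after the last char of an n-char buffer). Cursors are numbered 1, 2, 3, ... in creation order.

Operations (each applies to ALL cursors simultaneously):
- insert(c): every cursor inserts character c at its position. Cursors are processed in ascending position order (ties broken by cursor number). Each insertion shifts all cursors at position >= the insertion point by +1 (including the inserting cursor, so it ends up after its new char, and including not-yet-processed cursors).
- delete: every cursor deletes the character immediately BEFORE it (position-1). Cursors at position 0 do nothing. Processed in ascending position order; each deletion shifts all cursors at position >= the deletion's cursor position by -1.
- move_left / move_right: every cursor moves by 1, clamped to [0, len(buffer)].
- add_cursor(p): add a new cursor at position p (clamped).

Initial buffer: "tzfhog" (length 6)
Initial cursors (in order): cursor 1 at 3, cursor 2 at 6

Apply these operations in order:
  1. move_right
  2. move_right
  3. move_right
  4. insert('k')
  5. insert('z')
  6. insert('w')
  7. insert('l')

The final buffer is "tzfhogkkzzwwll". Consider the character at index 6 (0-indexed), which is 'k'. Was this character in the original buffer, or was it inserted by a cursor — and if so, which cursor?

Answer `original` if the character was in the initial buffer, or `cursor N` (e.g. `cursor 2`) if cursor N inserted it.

After op 1 (move_right): buffer="tzfhog" (len 6), cursors c1@4 c2@6, authorship ......
After op 2 (move_right): buffer="tzfhog" (len 6), cursors c1@5 c2@6, authorship ......
After op 3 (move_right): buffer="tzfhog" (len 6), cursors c1@6 c2@6, authorship ......
After op 4 (insert('k')): buffer="tzfhogkk" (len 8), cursors c1@8 c2@8, authorship ......12
After op 5 (insert('z')): buffer="tzfhogkkzz" (len 10), cursors c1@10 c2@10, authorship ......1212
After op 6 (insert('w')): buffer="tzfhogkkzzww" (len 12), cursors c1@12 c2@12, authorship ......121212
After op 7 (insert('l')): buffer="tzfhogkkzzwwll" (len 14), cursors c1@14 c2@14, authorship ......12121212
Authorship (.=original, N=cursor N): . . . . . . 1 2 1 2 1 2 1 2
Index 6: author = 1

Answer: cursor 1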